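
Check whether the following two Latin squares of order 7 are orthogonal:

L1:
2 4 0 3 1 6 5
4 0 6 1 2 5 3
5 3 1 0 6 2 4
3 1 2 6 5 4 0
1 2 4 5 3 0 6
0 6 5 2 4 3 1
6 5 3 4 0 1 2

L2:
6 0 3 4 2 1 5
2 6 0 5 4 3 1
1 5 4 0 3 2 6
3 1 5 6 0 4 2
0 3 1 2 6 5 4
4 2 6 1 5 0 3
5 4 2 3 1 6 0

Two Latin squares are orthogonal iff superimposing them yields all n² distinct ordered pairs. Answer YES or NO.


Form the n² = 49 superimposed pairs (L1[i][j], L2[i][j]), row by row (rows and columns indexed from 0):
row 0: (2,6) (4,0) (0,3) (3,4) (1,2) (6,1) (5,5)
row 1: (4,2) (0,6) (6,0) (1,5) (2,4) (5,3) (3,1)
row 2: (5,1) (3,5) (1,4) (0,0) (6,3) (2,2) (4,6)
row 3: (3,3) (1,1) (2,5) (6,6) (5,0) (4,4) (0,2)
row 4: (1,0) (2,3) (4,1) (5,2) (3,6) (0,5) (6,4)
row 5: (0,4) (6,2) (5,6) (2,1) (4,5) (3,0) (1,3)
row 6: (6,5) (5,4) (3,2) (4,3) (0,1) (1,6) (2,0)
Orthogonality requires all 49 pairs distinct.
Check by first coordinate: for each symbol s of L1, list the L2 entries in the n cells where L1 = s; they must all differ.
  L1 = 0: L2 entries (in reading order) 3, 6, 0, 2, 5, 4, 1 — all 7 distinct ✓
  L1 = 1: L2 entries (in reading order) 2, 5, 4, 1, 0, 3, 6 — all 7 distinct ✓
  L1 = 2: L2 entries (in reading order) 6, 4, 2, 5, 3, 1, 0 — all 7 distinct ✓
  L1 = 3: L2 entries (in reading order) 4, 1, 5, 3, 6, 0, 2 — all 7 distinct ✓
  L1 = 4: L2 entries (in reading order) 0, 2, 6, 4, 1, 5, 3 — all 7 distinct ✓
  L1 = 5: L2 entries (in reading order) 5, 3, 1, 0, 2, 6, 4 — all 7 distinct ✓
  L1 = 6: L2 entries (in reading order) 1, 0, 3, 6, 4, 2, 5 — all 7 distinct ✓
Every symbol of L1 meets every symbol of L2 exactly once, so all 49 pairs are distinct (49 of 49).
Conclusion: YES.

YES


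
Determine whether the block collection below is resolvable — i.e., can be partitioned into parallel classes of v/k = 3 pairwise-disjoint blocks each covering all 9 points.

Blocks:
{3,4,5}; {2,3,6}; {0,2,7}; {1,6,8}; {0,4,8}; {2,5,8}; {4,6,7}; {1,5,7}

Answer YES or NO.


v = 9, block size k = 3, number of blocks = 8.
For resolvability, blocks must partition into parallel classes of size v/k = 3.
Total blocks must therefore be a multiple of 3: 8 = 3·2 + 2 ⇒ not divisible ✗.
Resolvable? NO.

NO


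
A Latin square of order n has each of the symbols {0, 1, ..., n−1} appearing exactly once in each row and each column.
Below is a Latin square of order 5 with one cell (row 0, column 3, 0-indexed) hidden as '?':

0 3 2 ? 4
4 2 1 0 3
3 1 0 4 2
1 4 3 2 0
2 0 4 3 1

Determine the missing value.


Row 0 contains symbols [0, 2, 3, 4] — missing [1].
Column 3 contains symbols [0, 2, 3, 4] — missing [1].
The missing symbol must appear in both missing sets; intersection = [1].
Therefore the hidden value is 1.

Missing value = 1.


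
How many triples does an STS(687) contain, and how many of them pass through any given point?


An STS(v) is a 2-(v, 3, 1) BIBD: block size k = 3, λ = 1.
Replication: r(k − 1) = λ(v − 1) ⇒ r·2 = 687 − 1 = 686 ⇒ r = 343.
Block count: b = v(v − 1)/6 = 687·686/6 = 471282/6 = 78547.

r = 343, b = 78547.


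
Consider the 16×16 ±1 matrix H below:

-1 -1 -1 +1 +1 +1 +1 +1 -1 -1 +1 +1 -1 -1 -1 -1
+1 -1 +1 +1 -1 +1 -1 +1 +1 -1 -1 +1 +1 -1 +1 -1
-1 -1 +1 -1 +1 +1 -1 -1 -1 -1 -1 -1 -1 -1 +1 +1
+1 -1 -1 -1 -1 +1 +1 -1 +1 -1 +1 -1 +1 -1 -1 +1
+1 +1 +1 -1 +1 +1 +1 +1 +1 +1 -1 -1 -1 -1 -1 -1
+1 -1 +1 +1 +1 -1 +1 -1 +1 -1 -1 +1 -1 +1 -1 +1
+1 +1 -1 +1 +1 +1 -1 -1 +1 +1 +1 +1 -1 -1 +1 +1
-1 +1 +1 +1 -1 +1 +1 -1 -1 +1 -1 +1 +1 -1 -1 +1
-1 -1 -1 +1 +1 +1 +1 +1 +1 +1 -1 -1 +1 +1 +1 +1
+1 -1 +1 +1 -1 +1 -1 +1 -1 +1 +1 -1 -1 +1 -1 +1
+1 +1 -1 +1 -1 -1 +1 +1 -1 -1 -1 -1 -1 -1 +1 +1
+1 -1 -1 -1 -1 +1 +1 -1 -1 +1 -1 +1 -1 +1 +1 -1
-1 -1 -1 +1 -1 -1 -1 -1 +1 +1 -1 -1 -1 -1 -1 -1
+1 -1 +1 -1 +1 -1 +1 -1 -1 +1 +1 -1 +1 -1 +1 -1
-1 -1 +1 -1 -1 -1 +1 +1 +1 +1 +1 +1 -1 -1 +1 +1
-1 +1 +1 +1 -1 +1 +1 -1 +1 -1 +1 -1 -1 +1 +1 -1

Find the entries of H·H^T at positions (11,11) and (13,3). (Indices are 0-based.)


Row 3 of H: [1, -1, -1, -1, -1, 1, 1, -1, 1, -1, 1, -1, 1, -1, -1, 1].
Row 11 of H: [1, -1, -1, -1, -1, 1, 1, -1, -1, 1, -1, 1, -1, 1, 1, -1].
Row 13 of H: [1, -1, 1, -1, 1, -1, 1, -1, -1, 1, 1, -1, 1, -1, 1, -1].
(H·H^T)[11][11] = Σ_j H[11][j]·H[11][j] = (1)² + (-1)² + (-1)² + (-1)² + (-1)² + (1)² + (1)² + (-1)² + (-1)² + (1)² + (-1)² + (1)² + (-1)² + (1)² + (1)² + (-1)² = 1 + 1 + 1 + 1 + 1 + 1 + 1 + 1 + 1 + 1 + 1 + 1 + 1 + 1 + 1 + 1 = 16.
(H·H^T)[13][3] = Σ_j H[13][j]·H[3][j] = (1)·(1) + (-1)·(-1) + (1)·(-1) + (-1)·(-1) + (1)·(-1) + (-1)·(1) + (1)·(1) + (-1)·(-1) + (-1)·(1) + (1)·(-1) + (1)·(1) + (-1)·(-1) + (1)·(1) + (-1)·(-1) + (1)·(-1) + (-1)·(1) = 1 + 1 + -1 + 1 + -1 + -1 + 1 + 1 + -1 + -1 + 1 + 1 + 1 + 1 + -1 + -1 = 2.
Rows 13 and 3 are not orthogonal (dot product = 2 ≠ 0), so H is not a Hadamard matrix.

(11,11) entry = 16; (13,3) entry = 2.


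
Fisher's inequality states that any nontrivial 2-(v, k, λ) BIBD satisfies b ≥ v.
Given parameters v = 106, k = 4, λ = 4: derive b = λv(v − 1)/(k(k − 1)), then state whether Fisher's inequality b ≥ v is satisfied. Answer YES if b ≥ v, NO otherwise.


r = λ(v − 1)/(k − 1) = 4·105/3 = 140.
b = vr/k = 106·140/4 = 3710.
Fisher's inequality: b ≥ v ⇔ 3710 ≥ 106? YES.

YES


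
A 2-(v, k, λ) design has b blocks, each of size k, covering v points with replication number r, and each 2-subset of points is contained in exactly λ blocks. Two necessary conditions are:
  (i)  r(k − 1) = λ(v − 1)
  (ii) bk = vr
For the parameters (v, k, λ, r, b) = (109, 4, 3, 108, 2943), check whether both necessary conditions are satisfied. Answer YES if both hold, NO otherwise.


Condition (i): r(k − 1) = 108·3 = 324; λ(v − 1) = 3·108 = 324. Match? YES.
Condition (ii): bk = 2943·4 = 11772; vr = 109·108 = 11772. Match? YES.
Both conditions hold? YES.

YES


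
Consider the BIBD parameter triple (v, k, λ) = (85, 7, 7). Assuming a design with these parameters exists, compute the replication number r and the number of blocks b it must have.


Any 2-(v, k, λ) BIBD satisfies two necessary conditions:
  (i)  Each point sits in r blocks, and counting incidences through any fixed point gives r(k − 1) = λ(v − 1), so r = λ(v − 1)/(k − 1).
  (ii) Total incidences bk = vr, so b = vr/k.
Step 1: r = λ(v − 1)/(k − 1) = 7·(85 − 1)/(7 − 1) = 7·84/6 = 588/6 = 98.
Step 2: b = vr/k = 85·98/7 = 8330/7 = 1190.
Check integrality: r = 98 ∈ Z ✓, b = 1190 ∈ Z ✓.
(These identities are necessary conditions: they determine r and b for any design with these parameters, but do not by themselves prove that one exists.)

r = 98, b = 1190.


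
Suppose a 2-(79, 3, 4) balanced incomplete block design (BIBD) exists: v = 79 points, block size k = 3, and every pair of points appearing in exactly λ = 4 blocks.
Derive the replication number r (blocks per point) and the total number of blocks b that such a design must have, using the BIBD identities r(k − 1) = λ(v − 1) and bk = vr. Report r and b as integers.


Any 2-(v, k, λ) BIBD satisfies two necessary conditions:
  (i)  Each point sits in r blocks, and counting incidences through any fixed point gives r(k − 1) = λ(v − 1), so r = λ(v − 1)/(k − 1).
  (ii) Total incidences bk = vr, so b = vr/k.
Step 1: r = λ(v − 1)/(k − 1) = 4·(79 − 1)/(3 − 1) = 4·78/2 = 312/2 = 156.
Step 2: b = vr/k = 79·156/3 = 12324/3 = 4108.
Check integrality: r = 156 ∈ Z ✓, b = 4108 ∈ Z ✓.
(These identities are necessary conditions: they determine r and b for any design with these parameters, but do not by themselves prove that one exists.)

r = 156, b = 4108.


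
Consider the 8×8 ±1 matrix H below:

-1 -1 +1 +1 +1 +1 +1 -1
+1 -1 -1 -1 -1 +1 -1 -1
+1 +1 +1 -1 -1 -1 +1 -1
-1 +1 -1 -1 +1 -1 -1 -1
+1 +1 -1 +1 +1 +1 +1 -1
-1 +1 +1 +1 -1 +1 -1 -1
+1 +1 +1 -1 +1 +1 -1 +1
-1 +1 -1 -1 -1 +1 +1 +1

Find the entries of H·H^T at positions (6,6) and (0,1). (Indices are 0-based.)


Row 0 of H: [-1, -1, 1, 1, 1, 1, 1, -1].
Row 1 of H: [1, -1, -1, -1, -1, 1, -1, -1].
Row 6 of H: [1, 1, 1, -1, 1, 1, -1, 1].
(H·H^T)[6][6] = Σ_j H[6][j]·H[6][j] = (1)² + (1)² + (1)² + (-1)² + (1)² + (1)² + (-1)² + (1)² = 1 + 1 + 1 + 1 + 1 + 1 + 1 + 1 = 8.
(H·H^T)[0][1] = Σ_j H[0][j]·H[1][j] = (-1)·(1) + (-1)·(-1) + (1)·(-1) + (1)·(-1) + (1)·(-1) + (1)·(1) + (1)·(-1) + (-1)·(-1) = -1 + 1 + -1 + -1 + -1 + 1 + -1 + 1 = -2.
Rows 0 and 1 are not orthogonal (dot product = -2 ≠ 0), so H is not a Hadamard matrix.

(6,6) entry = 8; (0,1) entry = -2.


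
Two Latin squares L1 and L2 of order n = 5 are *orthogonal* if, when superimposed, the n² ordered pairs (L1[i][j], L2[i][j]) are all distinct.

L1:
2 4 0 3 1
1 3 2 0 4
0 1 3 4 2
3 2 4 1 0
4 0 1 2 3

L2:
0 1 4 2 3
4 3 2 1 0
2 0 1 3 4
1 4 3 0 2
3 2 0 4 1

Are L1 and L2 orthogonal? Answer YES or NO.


Form the n² = 25 superimposed pairs (L1[i][j], L2[i][j]), row by row (rows and columns indexed from 0):
row 0: (2,0) (4,1) (0,4) (3,2) (1,3)
row 1: (1,4) (3,3) (2,2) (0,1) (4,0)
row 2: (0,2) (1,0) (3,1) (4,3) (2,4)
row 3: (3,1) (2,4) (4,3) (1,0) (0,2)
row 4: (4,3) (0,2) (1,0) (2,4) (3,1)
Orthogonality requires all 25 pairs distinct.
But the pair (3,1) repeats: cell (2,2) has L1 = 3, L2 = 1, and cell (3,0) has L1 = 3, L2 = 1.
A repeated pair means some other pair never occurs (only 15 distinct pairs out of 25), so the squares are not orthogonal.
Conclusion: NO.

NO


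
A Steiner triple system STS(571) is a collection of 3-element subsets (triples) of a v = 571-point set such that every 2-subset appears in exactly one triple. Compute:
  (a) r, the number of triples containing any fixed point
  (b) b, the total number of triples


An STS(v) is a 2-(v, 3, 1) BIBD: block size k = 3, λ = 1.
Replication: r(k − 1) = λ(v − 1) ⇒ r·2 = 571 − 1 = 570 ⇒ r = 285.
Block count: bk = vr ⇒ b·3 = 571·285 = 162735 ⇒ b = 54245.
(Check via b = v(v − 1)/6 = 571·570/6 = 325470/6 = 54245.)

r = 285, b = 54245.


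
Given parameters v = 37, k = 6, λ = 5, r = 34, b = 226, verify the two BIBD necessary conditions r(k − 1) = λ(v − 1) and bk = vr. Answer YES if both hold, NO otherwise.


Condition (i): r(k − 1) = 34·5 = 170; λ(v − 1) = 5·36 = 180. Match? NO.
Condition (ii): bk = 226·6 = 1356; vr = 37·34 = 1258. Match? NO.
Both conditions hold? NO.

NO


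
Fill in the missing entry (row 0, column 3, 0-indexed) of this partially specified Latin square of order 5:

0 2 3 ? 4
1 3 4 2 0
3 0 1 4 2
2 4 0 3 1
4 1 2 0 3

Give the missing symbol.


Row 0 contains symbols [0, 2, 3, 4] — missing [1].
Column 3 contains symbols [0, 2, 3, 4] — missing [1].
The missing symbol must appear in both missing sets; intersection = [1].
Therefore the hidden value is 1.

Missing value = 1.


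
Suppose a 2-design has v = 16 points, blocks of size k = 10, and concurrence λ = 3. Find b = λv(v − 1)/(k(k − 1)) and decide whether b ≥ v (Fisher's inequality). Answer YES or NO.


b = λv(v − 1)/(k(k − 1)) = 3·16·15/(10·9) = 720/90 = 8.
Compare with v = 16: b < v, so Fisher's inequality fails.

NO


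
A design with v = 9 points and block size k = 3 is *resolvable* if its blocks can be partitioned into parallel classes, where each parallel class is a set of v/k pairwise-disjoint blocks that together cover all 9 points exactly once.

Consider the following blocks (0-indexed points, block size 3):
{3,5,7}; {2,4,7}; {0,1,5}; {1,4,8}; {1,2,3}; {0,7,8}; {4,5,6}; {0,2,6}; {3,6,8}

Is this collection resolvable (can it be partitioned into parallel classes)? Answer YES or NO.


v = 9, block size k = 3, number of blocks = 9.
For resolvability, blocks must partition into parallel classes of size v/k = 3.
Total blocks must therefore be a multiple of 3: 9 = 3·3 + 0 ⇒ divisible ✓.
Greedy packing gives 3 candidate class(es). Each should be a full parallel class (size 3, covers all 9 points).
  Class 1 (3 blocks): {3,5,7}; {1,4,8}; {0,2,6}. Points covered: [0, 1, 2, 3, 4, 5, 6, 7, 8].
  Class 2 (3 blocks): {2,4,7}; {0,1,5}; {3,6,8}. Points covered: [0, 1, 2, 3, 4, 5, 6, 7, 8].
  Class 3 (3 blocks): {1,2,3}; {0,7,8}; {4,5,6}. Points covered: [0, 1, 2, 3, 4, 5, 6, 7, 8].
All classes full (size 3)? YES. All classes cover every point? YES.
Resolvable? YES.

YES


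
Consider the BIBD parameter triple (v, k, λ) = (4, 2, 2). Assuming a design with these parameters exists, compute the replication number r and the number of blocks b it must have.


Any 2-(v, k, λ) BIBD satisfies two necessary conditions:
  (i)  Each point sits in r blocks, and counting incidences through any fixed point gives r(k − 1) = λ(v − 1), so r = λ(v − 1)/(k − 1).
  (ii) Total incidences bk = vr, so b = vr/k.
Step 1: r = λ(v − 1)/(k − 1) = 2·(4 − 1)/(2 − 1) = 2·3/1 = 6/1 = 6.
Step 2: b = vr/k = 4·6/2 = 24/2 = 12.
Check integrality: r = 6 ∈ Z ✓, b = 12 ∈ Z ✓.
(These identities are necessary conditions: they determine r and b for any design with these parameters, but do not by themselves prove that one exists.)

r = 6, b = 12.


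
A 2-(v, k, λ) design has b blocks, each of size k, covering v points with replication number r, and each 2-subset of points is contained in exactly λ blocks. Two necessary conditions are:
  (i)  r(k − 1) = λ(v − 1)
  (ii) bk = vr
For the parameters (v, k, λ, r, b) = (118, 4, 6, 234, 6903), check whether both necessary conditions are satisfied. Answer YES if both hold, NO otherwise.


Condition (i): r(k − 1) = 234·3 = 702; λ(v − 1) = 6·117 = 702. Match? YES.
Condition (ii): bk = 6903·4 = 27612; vr = 118·234 = 27612. Match? YES.
Both conditions hold? YES.

YES


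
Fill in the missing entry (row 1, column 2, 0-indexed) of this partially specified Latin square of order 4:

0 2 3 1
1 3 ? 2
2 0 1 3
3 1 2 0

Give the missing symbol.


Row 1 contains symbols [1, 2, 3] — missing [0].
Column 2 contains symbols [1, 2, 3] — missing [0].
The missing symbol must appear in both missing sets; intersection = [0].
Therefore the hidden value is 0.

Missing value = 0.


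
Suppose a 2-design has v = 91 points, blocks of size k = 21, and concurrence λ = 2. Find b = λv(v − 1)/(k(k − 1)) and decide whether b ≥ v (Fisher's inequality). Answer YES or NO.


b = λv(v − 1)/(k(k − 1)) = 2·91·90/(21·20) = 16380/420 = 39.
Compare with v = 91: b < v, so Fisher's inequality fails.

NO


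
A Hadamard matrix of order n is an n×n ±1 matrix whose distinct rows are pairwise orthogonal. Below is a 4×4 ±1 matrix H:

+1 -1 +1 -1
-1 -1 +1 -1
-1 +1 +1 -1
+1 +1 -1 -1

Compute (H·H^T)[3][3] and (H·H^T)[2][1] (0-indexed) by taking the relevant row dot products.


Row 1 of H: [-1, -1, 1, -1].
Row 2 of H: [-1, 1, 1, -1].
Row 3 of H: [1, 1, -1, -1].
(H·H^T)[3][3] = Σ_j H[3][j]·H[3][j] = (1)² + (1)² + (-1)² + (-1)² = 1 + 1 + 1 + 1 = 4.
(H·H^T)[2][1] = Σ_j H[2][j]·H[1][j] = (-1)·(-1) + (1)·(-1) + (1)·(1) + (-1)·(-1) = 1 + -1 + 1 + 1 = 2.
Rows 2 and 1 are not orthogonal (dot product = 2 ≠ 0), so H is not a Hadamard matrix.

(3,3) entry = 4; (2,1) entry = 2.


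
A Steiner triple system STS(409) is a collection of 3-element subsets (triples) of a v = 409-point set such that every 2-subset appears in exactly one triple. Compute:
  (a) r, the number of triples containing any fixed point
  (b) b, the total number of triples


An STS(v) is a 2-(v, 3, 1) BIBD: block size k = 3, λ = 1.
Replication: r(k − 1) = λ(v − 1) ⇒ r·2 = 409 − 1 = 408 ⇒ r = 204.
Block count: bk = vr ⇒ b·3 = 409·204 = 83436 ⇒ b = 27812.
(Check via b = v(v − 1)/6 = 409·408/6 = 166872/6 = 27812.)

r = 204, b = 27812.


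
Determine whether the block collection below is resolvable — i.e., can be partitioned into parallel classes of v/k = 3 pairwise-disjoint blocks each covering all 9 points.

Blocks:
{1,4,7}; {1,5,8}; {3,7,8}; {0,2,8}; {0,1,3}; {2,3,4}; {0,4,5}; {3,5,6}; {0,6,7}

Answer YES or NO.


v = 9, block size k = 3, number of blocks = 9.
For resolvability, blocks must partition into parallel classes of size v/k = 3.
Total blocks must therefore be a multiple of 3: 9 = 3·3 + 0 ⇒ divisible ✓.
Consider block {3,7,8}. The only other block(s) in the collection disjoint from it are {0,4,5} — just 1 block(s). Any parallel class containing {3,7,8} would need 2 other blocks each disjoint from it, so no parallel class of size 3 can contain {3,7,8}.
Since every block must belong to some parallel class in a resolution, the collection cannot be partitioned into parallel classes.
Resolvable? NO.

NO


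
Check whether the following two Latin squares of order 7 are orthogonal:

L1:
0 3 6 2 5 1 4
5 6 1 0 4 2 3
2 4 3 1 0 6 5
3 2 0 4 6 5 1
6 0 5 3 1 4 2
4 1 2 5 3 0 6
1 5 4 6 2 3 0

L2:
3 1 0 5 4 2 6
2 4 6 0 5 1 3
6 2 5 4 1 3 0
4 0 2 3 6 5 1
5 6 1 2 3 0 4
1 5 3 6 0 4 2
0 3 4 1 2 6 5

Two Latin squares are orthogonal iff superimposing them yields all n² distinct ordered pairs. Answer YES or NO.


Form the n² = 49 superimposed pairs (L1[i][j], L2[i][j]), row by row (rows and columns indexed from 0):
row 0: (0,3) (3,1) (6,0) (2,5) (5,4) (1,2) (4,6)
row 1: (5,2) (6,4) (1,6) (0,0) (4,5) (2,1) (3,3)
row 2: (2,6) (4,2) (3,5) (1,4) (0,1) (6,3) (5,0)
row 3: (3,4) (2,0) (0,2) (4,3) (6,6) (5,5) (1,1)
row 4: (6,5) (0,6) (5,1) (3,2) (1,3) (4,0) (2,4)
row 5: (4,1) (1,5) (2,3) (5,6) (3,0) (0,4) (6,2)
row 6: (1,0) (5,3) (4,4) (6,1) (2,2) (3,6) (0,5)
Orthogonality requires all 49 pairs distinct.
Check by first coordinate: for each symbol s of L1, list the L2 entries in the n cells where L1 = s; they must all differ.
  L1 = 0: L2 entries (in reading order) 3, 0, 1, 2, 6, 4, 5 — all 7 distinct ✓
  L1 = 1: L2 entries (in reading order) 2, 6, 4, 1, 3, 5, 0 — all 7 distinct ✓
  L1 = 2: L2 entries (in reading order) 5, 1, 6, 0, 4, 3, 2 — all 7 distinct ✓
  L1 = 3: L2 entries (in reading order) 1, 3, 5, 4, 2, 0, 6 — all 7 distinct ✓
  L1 = 4: L2 entries (in reading order) 6, 5, 2, 3, 0, 1, 4 — all 7 distinct ✓
  L1 = 5: L2 entries (in reading order) 4, 2, 0, 5, 1, 6, 3 — all 7 distinct ✓
  L1 = 6: L2 entries (in reading order) 0, 4, 3, 6, 5, 2, 1 — all 7 distinct ✓
Every symbol of L1 meets every symbol of L2 exactly once, so all 49 pairs are distinct (49 of 49).
Conclusion: YES.

YES


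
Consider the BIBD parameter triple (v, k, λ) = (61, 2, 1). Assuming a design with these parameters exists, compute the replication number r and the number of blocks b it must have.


Any 2-(v, k, λ) BIBD satisfies two necessary conditions:
  (i)  Each point sits in r blocks, and counting incidences through any fixed point gives r(k − 1) = λ(v − 1), so r = λ(v − 1)/(k − 1).
  (ii) Total incidences bk = vr, so b = vr/k.
Step 1: r = λ(v − 1)/(k − 1) = 1·(61 − 1)/(2 − 1) = 1·60/1 = 60/1 = 60.
Step 2: b = vr/k = 61·60/2 = 3660/2 = 1830.
Check integrality: r = 60 ∈ Z ✓, b = 1830 ∈ Z ✓.
(These identities are necessary conditions: they determine r and b for any design with these parameters, but do not by themselves prove that one exists.)

r = 60, b = 1830.


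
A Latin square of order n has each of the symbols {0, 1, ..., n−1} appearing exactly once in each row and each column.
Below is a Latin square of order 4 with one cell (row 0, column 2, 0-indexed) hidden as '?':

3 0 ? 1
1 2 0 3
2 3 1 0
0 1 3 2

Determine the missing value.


Row 0 contains symbols [0, 1, 3] — missing [2].
Column 2 contains symbols [0, 1, 3] — missing [2].
The missing symbol must appear in both missing sets; intersection = [2].
Therefore the hidden value is 2.

Missing value = 2.


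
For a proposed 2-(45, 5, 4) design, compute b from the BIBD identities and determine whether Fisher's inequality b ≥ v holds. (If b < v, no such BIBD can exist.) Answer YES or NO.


b = λv(v − 1)/(k(k − 1)) = 4·45·44/(5·4) = 7920/20 = 396.
Compare with v = 45: b ≥ v, so Fisher's inequality holds.

YES


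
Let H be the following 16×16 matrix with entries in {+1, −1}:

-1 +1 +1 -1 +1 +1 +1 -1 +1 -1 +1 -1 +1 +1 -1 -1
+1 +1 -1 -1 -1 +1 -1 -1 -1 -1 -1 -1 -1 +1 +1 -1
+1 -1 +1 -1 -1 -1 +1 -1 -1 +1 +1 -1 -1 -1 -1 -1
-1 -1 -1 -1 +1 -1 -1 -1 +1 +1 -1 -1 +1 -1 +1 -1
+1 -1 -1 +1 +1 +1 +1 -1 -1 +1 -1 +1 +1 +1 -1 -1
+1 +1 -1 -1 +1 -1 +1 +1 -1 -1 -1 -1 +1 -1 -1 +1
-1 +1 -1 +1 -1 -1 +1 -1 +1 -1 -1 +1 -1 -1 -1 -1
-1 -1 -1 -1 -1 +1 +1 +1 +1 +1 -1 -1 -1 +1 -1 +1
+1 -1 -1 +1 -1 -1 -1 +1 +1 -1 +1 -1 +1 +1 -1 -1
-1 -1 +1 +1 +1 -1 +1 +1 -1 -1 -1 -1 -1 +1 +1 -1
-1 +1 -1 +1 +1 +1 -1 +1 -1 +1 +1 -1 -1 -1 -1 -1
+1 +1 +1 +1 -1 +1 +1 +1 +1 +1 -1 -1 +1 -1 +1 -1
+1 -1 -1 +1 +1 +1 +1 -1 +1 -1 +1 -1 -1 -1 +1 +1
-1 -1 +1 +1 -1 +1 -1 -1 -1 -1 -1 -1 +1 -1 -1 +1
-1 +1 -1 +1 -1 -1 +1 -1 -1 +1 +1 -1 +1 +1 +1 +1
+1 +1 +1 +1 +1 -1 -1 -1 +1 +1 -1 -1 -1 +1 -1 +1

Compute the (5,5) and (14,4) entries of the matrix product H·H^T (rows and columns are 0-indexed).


Row 4 of H: [1, -1, -1, 1, 1, 1, 1, -1, -1, 1, -1, 1, 1, 1, -1, -1].
Row 5 of H: [1, 1, -1, -1, 1, -1, 1, 1, -1, -1, -1, -1, 1, -1, -1, 1].
Row 14 of H: [-1, 1, -1, 1, -1, -1, 1, -1, -1, 1, 1, -1, 1, 1, 1, 1].
(H·H^T)[5][5] = Σ_j H[5][j]·H[5][j] = (1)² + (1)² + (-1)² + (-1)² + (1)² + (-1)² + (1)² + (1)² + (-1)² + (-1)² + (-1)² + (-1)² + (1)² + (-1)² + (-1)² + (1)² = 1 + 1 + 1 + 1 + 1 + 1 + 1 + 1 + 1 + 1 + 1 + 1 + 1 + 1 + 1 + 1 = 16.
(H·H^T)[14][4] = Σ_j H[14][j]·H[4][j] = (-1)·(1) + (1)·(-1) + (-1)·(-1) + (1)·(1) + (-1)·(1) + (-1)·(1) + (1)·(1) + (-1)·(-1) + (-1)·(-1) + (1)·(1) + (1)·(-1) + (-1)·(1) + (1)·(1) + (1)·(1) + (1)·(-1) + (1)·(-1) = -1 + -1 + 1 + 1 + -1 + -1 + 1 + 1 + 1 + 1 + -1 + -1 + 1 + 1 + -1 + -1 = 0.
So rows 14 and 4 are orthogonal; the diagonal entry equals n = 16.

(5,5) entry = 16; (14,4) entry = 0.


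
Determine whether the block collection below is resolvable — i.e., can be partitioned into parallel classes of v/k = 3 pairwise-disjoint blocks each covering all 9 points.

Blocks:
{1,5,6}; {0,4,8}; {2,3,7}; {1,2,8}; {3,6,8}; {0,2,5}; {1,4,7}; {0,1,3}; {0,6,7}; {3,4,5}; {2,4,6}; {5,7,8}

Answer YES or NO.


v = 9, block size k = 3, number of blocks = 12.
For resolvability, blocks must partition into parallel classes of size v/k = 3.
Total blocks must therefore be a multiple of 3: 12 = 3·4 + 0 ⇒ divisible ✓.
Greedy packing gives 4 candidate class(es). Each should be a full parallel class (size 3, covers all 9 points).
  Class 1 (3 blocks): {1,5,6}; {0,4,8}; {2,3,7}. Points covered: [0, 1, 2, 3, 4, 5, 6, 7, 8].
  Class 2 (3 blocks): {1,2,8}; {0,6,7}; {3,4,5}. Points covered: [0, 1, 2, 3, 4, 5, 6, 7, 8].
  Class 3 (3 blocks): {3,6,8}; {0,2,5}; {1,4,7}. Points covered: [0, 1, 2, 3, 4, 5, 6, 7, 8].
  Class 4 (3 blocks): {0,1,3}; {2,4,6}; {5,7,8}. Points covered: [0, 1, 2, 3, 4, 5, 6, 7, 8].
All classes full (size 3)? YES. All classes cover every point? YES.
Resolvable? YES.

YES


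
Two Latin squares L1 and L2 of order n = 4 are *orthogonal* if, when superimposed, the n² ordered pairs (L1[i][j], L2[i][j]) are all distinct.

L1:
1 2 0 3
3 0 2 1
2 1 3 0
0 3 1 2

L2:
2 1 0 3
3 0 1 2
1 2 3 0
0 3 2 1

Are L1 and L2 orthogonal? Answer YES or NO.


Form the n² = 16 superimposed pairs (L1[i][j], L2[i][j]), row by row (rows and columns indexed from 0):
row 0: (1,2) (2,1) (0,0) (3,3)
row 1: (3,3) (0,0) (2,1) (1,2)
row 2: (2,1) (1,2) (3,3) (0,0)
row 3: (0,0) (3,3) (1,2) (2,1)
Orthogonality requires all 16 pairs distinct.
But the pair (3,3) repeats: cell (0,3) has L1 = 3, L2 = 3, and cell (1,0) has L1 = 3, L2 = 3.
A repeated pair means some other pair never occurs (only 4 distinct pairs out of 16), so the squares are not orthogonal.
Conclusion: NO.

NO


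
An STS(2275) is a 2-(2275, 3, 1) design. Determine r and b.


An STS(v) is a 2-(v, 3, 1) BIBD: block size k = 3, λ = 1.
Replication: r(k − 1) = λ(v − 1) ⇒ r·2 = 2275 − 1 = 2274 ⇒ r = 1137.
Block count: bk = vr ⇒ b·3 = 2275·1137 = 2586675 ⇒ b = 862225.
(Check via b = v(v − 1)/6 = 2275·2274/6 = 5173350/6 = 862225.)

r = 1137, b = 862225.


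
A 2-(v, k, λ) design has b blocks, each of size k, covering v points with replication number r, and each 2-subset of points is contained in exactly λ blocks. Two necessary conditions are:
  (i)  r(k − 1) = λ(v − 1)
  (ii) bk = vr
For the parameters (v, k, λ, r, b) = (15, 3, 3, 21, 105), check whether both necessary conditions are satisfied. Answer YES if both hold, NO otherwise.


Condition (i): r(k − 1) = 21·2 = 42; λ(v − 1) = 3·14 = 42. Match? YES.
Condition (ii): bk = 105·3 = 315; vr = 15·21 = 315. Match? YES.
Both conditions hold? YES.

YES


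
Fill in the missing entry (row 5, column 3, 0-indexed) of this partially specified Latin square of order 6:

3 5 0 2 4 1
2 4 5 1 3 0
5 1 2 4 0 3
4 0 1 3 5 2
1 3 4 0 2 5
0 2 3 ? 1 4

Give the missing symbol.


Row 5 contains symbols [0, 1, 2, 3, 4] — missing [5].
Column 3 contains symbols [0, 1, 2, 3, 4] — missing [5].
The missing symbol must appear in both missing sets; intersection = [5].
Therefore the hidden value is 5.

Missing value = 5.


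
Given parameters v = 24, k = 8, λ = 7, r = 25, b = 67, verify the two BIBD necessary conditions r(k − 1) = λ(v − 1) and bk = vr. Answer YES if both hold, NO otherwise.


Condition (i): r(k − 1) = 25·7 = 175; λ(v − 1) = 7·23 = 161. Match? NO.
Condition (ii): bk = 67·8 = 536; vr = 24·25 = 600. Match? NO.
Both conditions hold? NO.

NO


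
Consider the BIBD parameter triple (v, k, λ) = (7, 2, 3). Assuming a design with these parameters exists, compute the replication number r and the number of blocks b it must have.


Any 2-(v, k, λ) BIBD satisfies two necessary conditions:
  (i)  Each point sits in r blocks, and counting incidences through any fixed point gives r(k − 1) = λ(v − 1), so r = λ(v − 1)/(k − 1).
  (ii) Total incidences bk = vr, so b = vr/k.
Step 1: r = λ(v − 1)/(k − 1) = 3·(7 − 1)/(2 − 1) = 3·6/1 = 18/1 = 18.
Step 2: b = vr/k = 7·18/2 = 126/2 = 63.
Check integrality: r = 18 ∈ Z ✓, b = 63 ∈ Z ✓.
(These identities are necessary conditions: they determine r and b for any design with these parameters, but do not by themselves prove that one exists.)

r = 18, b = 63.


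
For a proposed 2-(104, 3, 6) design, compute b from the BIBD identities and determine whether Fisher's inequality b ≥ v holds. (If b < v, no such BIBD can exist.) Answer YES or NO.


b = λv(v − 1)/(k(k − 1)) = 6·104·103/(3·2) = 64272/6 = 10712.
Compare with v = 104: b ≥ v, so Fisher's inequality holds.

YES


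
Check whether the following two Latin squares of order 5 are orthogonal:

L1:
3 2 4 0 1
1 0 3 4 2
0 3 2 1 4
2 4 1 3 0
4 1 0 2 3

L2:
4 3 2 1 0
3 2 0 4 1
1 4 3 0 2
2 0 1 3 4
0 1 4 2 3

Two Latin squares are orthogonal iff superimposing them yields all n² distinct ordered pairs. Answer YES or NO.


Form the n² = 25 superimposed pairs (L1[i][j], L2[i][j]), row by row (rows and columns indexed from 0):
row 0: (3,4) (2,3) (4,2) (0,1) (1,0)
row 1: (1,3) (0,2) (3,0) (4,4) (2,1)
row 2: (0,1) (3,4) (2,3) (1,0) (4,2)
row 3: (2,2) (4,0) (1,1) (3,3) (0,4)
row 4: (4,0) (1,1) (0,4) (2,2) (3,3)
Orthogonality requires all 25 pairs distinct.
But the pair (0,1) repeats: cell (0,3) has L1 = 0, L2 = 1, and cell (2,0) has L1 = 0, L2 = 1.
A repeated pair means some other pair never occurs (only 15 distinct pairs out of 25), so the squares are not orthogonal.
Conclusion: NO.

NO


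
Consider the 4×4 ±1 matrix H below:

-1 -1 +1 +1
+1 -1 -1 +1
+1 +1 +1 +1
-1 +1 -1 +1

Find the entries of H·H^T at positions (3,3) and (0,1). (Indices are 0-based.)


Row 0 of H: [-1, -1, 1, 1].
Row 1 of H: [1, -1, -1, 1].
Row 3 of H: [-1, 1, -1, 1].
(H·H^T)[3][3] = Σ_j H[3][j]·H[3][j] = (-1)² + (1)² + (-1)² + (1)² = 1 + 1 + 1 + 1 = 4.
(H·H^T)[0][1] = Σ_j H[0][j]·H[1][j] = (-1)·(1) + (-1)·(-1) + (1)·(-1) + (1)·(1) = -1 + 1 + -1 + 1 = 0.
So rows 0 and 1 are orthogonal; the diagonal entry equals n = 4.

(3,3) entry = 4; (0,1) entry = 0.


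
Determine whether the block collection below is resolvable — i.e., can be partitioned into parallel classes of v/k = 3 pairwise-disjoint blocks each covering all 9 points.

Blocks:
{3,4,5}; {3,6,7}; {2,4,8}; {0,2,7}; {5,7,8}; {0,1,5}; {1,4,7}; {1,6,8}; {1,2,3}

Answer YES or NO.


v = 9, block size k = 3, number of blocks = 9.
For resolvability, blocks must partition into parallel classes of size v/k = 3.
Total blocks must therefore be a multiple of 3: 9 = 3·3 + 0 ⇒ divisible ✓.
Consider block {5,7,8}. The only other block(s) in the collection disjoint from it are {1,2,3} — just 1 block(s). Any parallel class containing {5,7,8} would need 2 other blocks each disjoint from it, so no parallel class of size 3 can contain {5,7,8}.
Since every block must belong to some parallel class in a resolution, the collection cannot be partitioned into parallel classes.
Resolvable? NO.

NO


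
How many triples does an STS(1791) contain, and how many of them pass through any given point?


An STS(v) is a 2-(v, 3, 1) BIBD: block size k = 3, λ = 1.
Replication: r(k − 1) = λ(v − 1) ⇒ r·2 = 1791 − 1 = 1790 ⇒ r = 895.
Block count: b = v(v − 1)/6 = 1791·1790/6 = 3205890/6 = 534315.
(Check via bk = vr: 534315·3 = 1602945 = 1791·895 = 1602945 ✓.)

r = 895, b = 534315.


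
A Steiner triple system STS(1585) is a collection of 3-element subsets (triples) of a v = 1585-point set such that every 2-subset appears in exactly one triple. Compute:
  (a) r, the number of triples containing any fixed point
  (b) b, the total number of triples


An STS(v) is a 2-(v, 3, 1) BIBD: block size k = 3, λ = 1.
Replication: r(k − 1) = λ(v − 1) ⇒ r·2 = 1585 − 1 = 1584 ⇒ r = 792.
Block count: b = v(v − 1)/6 = 1585·1584/6 = 2510640/6 = 418440.

r = 792, b = 418440.


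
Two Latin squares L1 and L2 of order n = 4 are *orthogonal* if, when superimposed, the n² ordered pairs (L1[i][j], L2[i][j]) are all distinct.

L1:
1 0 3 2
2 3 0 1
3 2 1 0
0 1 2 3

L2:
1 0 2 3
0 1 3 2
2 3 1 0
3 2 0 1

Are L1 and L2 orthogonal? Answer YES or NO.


Form the n² = 16 superimposed pairs (L1[i][j], L2[i][j]), row by row (rows and columns indexed from 0):
row 0: (1,1) (0,0) (3,2) (2,3)
row 1: (2,0) (3,1) (0,3) (1,2)
row 2: (3,2) (2,3) (1,1) (0,0)
row 3: (0,3) (1,2) (2,0) (3,1)
Orthogonality requires all 16 pairs distinct.
But the pair (3,2) repeats: cell (0,2) has L1 = 3, L2 = 2, and cell (2,0) has L1 = 3, L2 = 2.
A repeated pair means some other pair never occurs (only 8 distinct pairs out of 16), so the squares are not orthogonal.
Conclusion: NO.

NO


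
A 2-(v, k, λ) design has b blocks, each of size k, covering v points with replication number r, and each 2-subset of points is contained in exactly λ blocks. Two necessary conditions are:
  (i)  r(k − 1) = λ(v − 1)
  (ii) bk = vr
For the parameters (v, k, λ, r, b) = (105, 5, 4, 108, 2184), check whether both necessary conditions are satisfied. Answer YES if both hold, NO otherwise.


Condition (i): r(k − 1) = 108·4 = 432; λ(v − 1) = 4·104 = 416. Match? NO.
Condition (ii): bk = 2184·5 = 10920; vr = 105·108 = 11340. Match? NO.
Both conditions hold? NO.

NO


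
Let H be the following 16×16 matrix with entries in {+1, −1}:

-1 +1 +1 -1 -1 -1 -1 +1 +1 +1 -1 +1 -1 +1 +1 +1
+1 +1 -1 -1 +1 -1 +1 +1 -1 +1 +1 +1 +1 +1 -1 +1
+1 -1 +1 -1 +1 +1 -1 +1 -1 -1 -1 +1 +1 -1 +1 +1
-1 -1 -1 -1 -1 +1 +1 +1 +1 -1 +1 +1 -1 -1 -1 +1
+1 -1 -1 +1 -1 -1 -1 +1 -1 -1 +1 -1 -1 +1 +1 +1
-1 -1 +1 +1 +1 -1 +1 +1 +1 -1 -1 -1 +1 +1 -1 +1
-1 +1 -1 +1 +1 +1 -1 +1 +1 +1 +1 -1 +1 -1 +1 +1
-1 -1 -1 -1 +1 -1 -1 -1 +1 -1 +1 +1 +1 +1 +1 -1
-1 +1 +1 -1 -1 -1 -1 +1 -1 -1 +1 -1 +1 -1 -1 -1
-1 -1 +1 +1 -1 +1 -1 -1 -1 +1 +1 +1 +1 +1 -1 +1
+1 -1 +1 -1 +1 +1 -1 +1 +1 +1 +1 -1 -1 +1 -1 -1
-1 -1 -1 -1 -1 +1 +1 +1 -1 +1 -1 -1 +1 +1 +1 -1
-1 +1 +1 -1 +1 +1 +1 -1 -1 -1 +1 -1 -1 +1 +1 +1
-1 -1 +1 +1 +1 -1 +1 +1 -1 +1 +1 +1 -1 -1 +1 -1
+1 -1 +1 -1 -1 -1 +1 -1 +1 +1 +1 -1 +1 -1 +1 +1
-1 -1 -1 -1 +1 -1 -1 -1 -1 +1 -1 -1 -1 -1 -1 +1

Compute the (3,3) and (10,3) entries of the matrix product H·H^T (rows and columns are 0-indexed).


Row 3 of H: [-1, -1, -1, -1, -1, 1, 1, 1, 1, -1, 1, 1, -1, -1, -1, 1].
Row 10 of H: [1, -1, 1, -1, 1, 1, -1, 1, 1, 1, 1, -1, -1, 1, -1, -1].
(H·H^T)[3][3] = Σ_j H[3][j]·H[3][j] = (-1)² + (-1)² + (-1)² + (-1)² + (-1)² + (1)² + (1)² + (1)² + (1)² + (-1)² + (1)² + (1)² + (-1)² + (-1)² + (-1)² + (1)² = 1 + 1 + 1 + 1 + 1 + 1 + 1 + 1 + 1 + 1 + 1 + 1 + 1 + 1 + 1 + 1 = 16.
(H·H^T)[10][3] = Σ_j H[10][j]·H[3][j] = (1)·(-1) + (-1)·(-1) + (1)·(-1) + (-1)·(-1) + (1)·(-1) + (1)·(1) + (-1)·(1) + (1)·(1) + (1)·(1) + (1)·(-1) + (1)·(1) + (-1)·(1) + (-1)·(-1) + (1)·(-1) + (-1)·(-1) + (-1)·(1) = -1 + 1 + -1 + 1 + -1 + 1 + -1 + 1 + 1 + -1 + 1 + -1 + 1 + -1 + 1 + -1 = 0.
So rows 10 and 3 are orthogonal; the diagonal entry equals n = 16.

(3,3) entry = 16; (10,3) entry = 0.


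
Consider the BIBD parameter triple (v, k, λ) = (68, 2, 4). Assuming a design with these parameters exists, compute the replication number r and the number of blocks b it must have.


Any 2-(v, k, λ) BIBD satisfies two necessary conditions:
  (i)  Each point sits in r blocks, and counting incidences through any fixed point gives r(k − 1) = λ(v − 1), so r = λ(v − 1)/(k − 1).
  (ii) Total incidences bk = vr, so b = vr/k.
Step 1: r = λ(v − 1)/(k − 1) = 4·(68 − 1)/(2 − 1) = 4·67/1 = 268/1 = 268.
Step 2: b = vr/k = 68·268/2 = 18224/2 = 9112.
Check integrality: r = 268 ∈ Z ✓, b = 9112 ∈ Z ✓.
(These identities are necessary conditions: they determine r and b for any design with these parameters, but do not by themselves prove that one exists.)

r = 268, b = 9112.


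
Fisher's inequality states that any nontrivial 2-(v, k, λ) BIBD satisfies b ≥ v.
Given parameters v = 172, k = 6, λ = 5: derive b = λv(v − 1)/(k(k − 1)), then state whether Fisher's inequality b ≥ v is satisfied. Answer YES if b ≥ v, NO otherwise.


r = λ(v − 1)/(k − 1) = 5·171/5 = 171.
b = vr/k = 172·171/6 = 4902.
Fisher's inequality: b ≥ v ⇔ 4902 ≥ 172? YES.

YES


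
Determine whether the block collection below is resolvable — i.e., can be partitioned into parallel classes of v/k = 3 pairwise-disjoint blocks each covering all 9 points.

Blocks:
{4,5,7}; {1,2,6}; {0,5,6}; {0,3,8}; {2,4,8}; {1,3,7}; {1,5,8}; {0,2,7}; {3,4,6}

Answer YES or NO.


v = 9, block size k = 3, number of blocks = 9.
For resolvability, blocks must partition into parallel classes of size v/k = 3.
Total blocks must therefore be a multiple of 3: 9 = 3·3 + 0 ⇒ divisible ✓.
Greedy packing gives 3 candidate class(es). Each should be a full parallel class (size 3, covers all 9 points).
  Class 1 (3 blocks): {4,5,7}; {1,2,6}; {0,3,8}. Points covered: [0, 1, 2, 3, 4, 5, 6, 7, 8].
  Class 2 (3 blocks): {0,5,6}; {2,4,8}; {1,3,7}. Points covered: [0, 1, 2, 3, 4, 5, 6, 7, 8].
  Class 3 (3 blocks): {1,5,8}; {0,2,7}; {3,4,6}. Points covered: [0, 1, 2, 3, 4, 5, 6, 7, 8].
All classes full (size 3)? YES. All classes cover every point? YES.
Resolvable? YES.

YES


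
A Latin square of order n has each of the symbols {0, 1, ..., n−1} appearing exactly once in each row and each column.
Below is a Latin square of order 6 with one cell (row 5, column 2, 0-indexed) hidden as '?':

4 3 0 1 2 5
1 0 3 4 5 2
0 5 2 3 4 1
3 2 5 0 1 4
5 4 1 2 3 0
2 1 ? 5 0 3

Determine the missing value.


Row 5 contains symbols [0, 1, 2, 3, 5] — missing [4].
Column 2 contains symbols [0, 1, 2, 3, 5] — missing [4].
The missing symbol must appear in both missing sets; intersection = [4].
Therefore the hidden value is 4.

Missing value = 4.


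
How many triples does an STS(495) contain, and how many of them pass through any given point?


An STS(v) is a 2-(v, 3, 1) BIBD: block size k = 3, λ = 1.
Replication: r(k − 1) = λ(v − 1) ⇒ r·2 = 495 − 1 = 494 ⇒ r = 247.
Block count: b = v(v − 1)/6 = 495·494/6 = 244530/6 = 40755.

r = 247, b = 40755.


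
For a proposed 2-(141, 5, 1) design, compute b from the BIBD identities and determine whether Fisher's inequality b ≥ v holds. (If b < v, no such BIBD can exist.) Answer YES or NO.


r = λ(v − 1)/(k − 1) = 1·140/4 = 35.
b = vr/k = 141·35/5 = 987.
Fisher's inequality: b ≥ v ⇔ 987 ≥ 141? YES.

YES


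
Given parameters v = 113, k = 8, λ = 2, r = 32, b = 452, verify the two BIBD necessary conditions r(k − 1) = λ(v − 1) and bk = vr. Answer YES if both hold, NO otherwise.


Condition (i): r(k − 1) = 32·7 = 224; λ(v − 1) = 2·112 = 224. Match? YES.
Condition (ii): bk = 452·8 = 3616; vr = 113·32 = 3616. Match? YES.
Both conditions hold? YES.

YES


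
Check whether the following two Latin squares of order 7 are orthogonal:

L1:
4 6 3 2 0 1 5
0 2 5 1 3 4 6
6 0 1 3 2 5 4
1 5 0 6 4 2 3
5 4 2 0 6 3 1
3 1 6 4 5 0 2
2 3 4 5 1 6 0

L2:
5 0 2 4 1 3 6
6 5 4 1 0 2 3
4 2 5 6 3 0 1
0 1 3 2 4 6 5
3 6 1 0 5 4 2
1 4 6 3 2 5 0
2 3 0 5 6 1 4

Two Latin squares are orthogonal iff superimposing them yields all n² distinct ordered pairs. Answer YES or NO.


Form the n² = 49 superimposed pairs (L1[i][j], L2[i][j]), row by row (rows and columns indexed from 0):
row 0: (4,5) (6,0) (3,2) (2,4) (0,1) (1,3) (5,6)
row 1: (0,6) (2,5) (5,4) (1,1) (3,0) (4,2) (6,3)
row 2: (6,4) (0,2) (1,5) (3,6) (2,3) (5,0) (4,1)
row 3: (1,0) (5,1) (0,3) (6,2) (4,4) (2,6) (3,5)
row 4: (5,3) (4,6) (2,1) (0,0) (6,5) (3,4) (1,2)
row 5: (3,1) (1,4) (6,6) (4,3) (5,2) (0,5) (2,0)
row 6: (2,2) (3,3) (4,0) (5,5) (1,6) (6,1) (0,4)
Orthogonality requires all 49 pairs distinct.
Check by first coordinate: for each symbol s of L1, list the L2 entries in the n cells where L1 = s; they must all differ.
  L1 = 0: L2 entries (in reading order) 1, 6, 2, 3, 0, 5, 4 — all 7 distinct ✓
  L1 = 1: L2 entries (in reading order) 3, 1, 5, 0, 2, 4, 6 — all 7 distinct ✓
  L1 = 2: L2 entries (in reading order) 4, 5, 3, 6, 1, 0, 2 — all 7 distinct ✓
  L1 = 3: L2 entries (in reading order) 2, 0, 6, 5, 4, 1, 3 — all 7 distinct ✓
  L1 = 4: L2 entries (in reading order) 5, 2, 1, 4, 6, 3, 0 — all 7 distinct ✓
  L1 = 5: L2 entries (in reading order) 6, 4, 0, 1, 3, 2, 5 — all 7 distinct ✓
  L1 = 6: L2 entries (in reading order) 0, 3, 4, 2, 5, 6, 1 — all 7 distinct ✓
Every symbol of L1 meets every symbol of L2 exactly once, so all 49 pairs are distinct (49 of 49).
Conclusion: YES.

YES


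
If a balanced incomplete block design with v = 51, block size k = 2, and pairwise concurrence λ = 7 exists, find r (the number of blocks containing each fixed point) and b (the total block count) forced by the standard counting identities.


Any 2-(v, k, λ) BIBD satisfies two necessary conditions:
  (i)  Each point sits in r blocks, and counting incidences through any fixed point gives r(k − 1) = λ(v − 1), so r = λ(v − 1)/(k − 1).
  (ii) Total incidences bk = vr, so b = vr/k.
Step 1: r = λ(v − 1)/(k − 1) = 7·(51 − 1)/(2 − 1) = 7·50/1 = 350/1 = 350.
Step 2: b = vr/k = 51·350/2 = 17850/2 = 8925.
Check integrality: r = 350 ∈ Z ✓, b = 8925 ∈ Z ✓.
(These identities are necessary conditions: they determine r and b for any design with these parameters, but do not by themselves prove that one exists.)

r = 350, b = 8925.


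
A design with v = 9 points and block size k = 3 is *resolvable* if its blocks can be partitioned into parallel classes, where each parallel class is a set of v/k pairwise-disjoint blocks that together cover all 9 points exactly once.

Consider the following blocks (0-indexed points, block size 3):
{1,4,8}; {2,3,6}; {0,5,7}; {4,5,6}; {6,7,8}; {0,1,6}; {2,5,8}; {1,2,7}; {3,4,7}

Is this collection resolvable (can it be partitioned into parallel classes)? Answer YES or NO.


v = 9, block size k = 3, number of blocks = 9.
For resolvability, blocks must partition into parallel classes of size v/k = 3.
Total blocks must therefore be a multiple of 3: 9 = 3·3 + 0 ⇒ divisible ✓.
Consider block {4,5,6}. The only other block(s) in the collection disjoint from it are {1,2,7} — just 1 block(s). Any parallel class containing {4,5,6} would need 2 other blocks each disjoint from it, so no parallel class of size 3 can contain {4,5,6}.
Since every block must belong to some parallel class in a resolution, the collection cannot be partitioned into parallel classes.
Resolvable? NO.

NO


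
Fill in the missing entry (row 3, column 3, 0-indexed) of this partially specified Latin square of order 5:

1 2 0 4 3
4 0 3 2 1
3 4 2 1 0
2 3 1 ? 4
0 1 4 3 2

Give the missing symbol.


Row 3 contains symbols [1, 2, 3, 4] — missing [0].
Column 3 contains symbols [1, 2, 3, 4] — missing [0].
The missing symbol must appear in both missing sets; intersection = [0].
Therefore the hidden value is 0.

Missing value = 0.
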